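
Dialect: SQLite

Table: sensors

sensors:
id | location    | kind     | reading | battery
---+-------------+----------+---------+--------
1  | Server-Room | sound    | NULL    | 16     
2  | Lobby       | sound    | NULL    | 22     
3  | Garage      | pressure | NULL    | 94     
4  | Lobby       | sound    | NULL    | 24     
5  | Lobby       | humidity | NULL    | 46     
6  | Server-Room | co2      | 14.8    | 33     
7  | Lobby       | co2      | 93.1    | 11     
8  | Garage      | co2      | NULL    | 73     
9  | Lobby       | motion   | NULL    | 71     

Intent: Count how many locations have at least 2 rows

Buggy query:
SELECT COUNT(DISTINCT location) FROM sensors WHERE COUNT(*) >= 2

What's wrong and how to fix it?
Bug: COUNT(*) cannot appear in WHERE; the per-group count doesn't exist yet

Fix: Group first with HAVING COUNT(*) >= 2, then COUNT the resulting groups

Corrected query:
SELECT COUNT(*) FROM (SELECT location FROM sensors GROUP BY location HAVING COUNT(*) >= 2)

Result:
COUNT(*)
--------
3       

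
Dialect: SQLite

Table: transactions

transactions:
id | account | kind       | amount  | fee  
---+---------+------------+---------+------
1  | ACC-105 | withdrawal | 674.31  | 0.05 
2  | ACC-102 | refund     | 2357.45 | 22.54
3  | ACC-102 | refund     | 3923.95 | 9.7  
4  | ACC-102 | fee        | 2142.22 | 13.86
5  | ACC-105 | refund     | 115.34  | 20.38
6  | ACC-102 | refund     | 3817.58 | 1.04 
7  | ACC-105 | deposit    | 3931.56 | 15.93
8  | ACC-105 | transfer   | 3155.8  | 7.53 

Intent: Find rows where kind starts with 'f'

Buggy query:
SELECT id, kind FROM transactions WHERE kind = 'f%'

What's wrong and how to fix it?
Bug: '=' compares the literal string including the % character; pattern matching needs LIKE

Fix: Replace '=' with LIKE so 'f%' is treated as a pattern

Corrected query:
SELECT id, kind FROM transactions WHERE kind LIKE 'f%'

Result:
id | kind
---+-----
4  | fee 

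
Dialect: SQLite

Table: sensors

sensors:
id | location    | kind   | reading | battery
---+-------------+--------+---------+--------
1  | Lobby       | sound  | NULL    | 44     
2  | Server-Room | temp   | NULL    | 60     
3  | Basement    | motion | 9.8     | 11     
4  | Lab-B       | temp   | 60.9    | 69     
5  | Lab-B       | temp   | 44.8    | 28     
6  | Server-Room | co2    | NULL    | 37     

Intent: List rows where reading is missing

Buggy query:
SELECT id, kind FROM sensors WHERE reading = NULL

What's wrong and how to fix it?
Bug: '= NULL' is always unknown in SQL three-valued logic, so no rows match

Fix: Use IS NULL to test for NULL

Corrected query:
SELECT id, kind FROM sensors WHERE reading IS NULL

Result:
id | kind 
---+------
1  | sound
2  | temp 
6  | co2  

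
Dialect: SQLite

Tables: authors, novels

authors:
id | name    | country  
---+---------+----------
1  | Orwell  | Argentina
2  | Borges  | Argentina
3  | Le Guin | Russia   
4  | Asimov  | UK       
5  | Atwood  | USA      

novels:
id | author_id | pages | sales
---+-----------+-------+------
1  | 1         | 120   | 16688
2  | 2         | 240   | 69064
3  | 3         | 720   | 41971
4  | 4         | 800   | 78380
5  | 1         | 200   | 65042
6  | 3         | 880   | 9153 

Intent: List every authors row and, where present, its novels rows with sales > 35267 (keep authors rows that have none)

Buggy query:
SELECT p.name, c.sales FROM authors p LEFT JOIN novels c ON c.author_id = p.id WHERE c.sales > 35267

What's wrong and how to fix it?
Bug: Filtering c.sales in WHERE discards the NULL rows produced by LEFT JOIN, turning it into an inner join

Fix: Move the right-table condition into the ON clause so unmatched parents are kept

Corrected query:
SELECT p.name, c.sales FROM authors p LEFT JOIN novels c ON c.author_id = p.id AND c.sales > 35267

Result:
name    | sales
--------+------
Orwell  | 65042
Borges  | 69064
Le Guin | 41971
Asimov  | 78380
Atwood  | NULL 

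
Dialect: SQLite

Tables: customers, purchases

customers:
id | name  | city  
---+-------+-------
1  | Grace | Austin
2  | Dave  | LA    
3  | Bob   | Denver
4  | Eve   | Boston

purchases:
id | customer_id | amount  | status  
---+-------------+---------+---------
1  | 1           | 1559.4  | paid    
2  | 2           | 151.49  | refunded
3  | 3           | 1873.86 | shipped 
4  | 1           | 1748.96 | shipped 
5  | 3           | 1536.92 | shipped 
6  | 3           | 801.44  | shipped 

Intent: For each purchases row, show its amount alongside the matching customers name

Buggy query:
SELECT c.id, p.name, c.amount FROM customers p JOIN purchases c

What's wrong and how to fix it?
Bug: JOIN with no ON clause produces a cartesian product; every purchases row pairs with every customers row

Fix: Specify the join condition linking the foreign key to the parent id

Corrected query:
SELECT c.id, p.name, c.amount FROM customers p JOIN purchases c ON c.customer_id = p.id

Result:
id | name  | amount 
---+-------+--------
1  | Grace | 1559.4 
2  | Dave  | 151.49 
3  | Bob   | 1873.86
4  | Grace | 1748.96
5  | Bob   | 1536.92
6  | Bob   | 801.44 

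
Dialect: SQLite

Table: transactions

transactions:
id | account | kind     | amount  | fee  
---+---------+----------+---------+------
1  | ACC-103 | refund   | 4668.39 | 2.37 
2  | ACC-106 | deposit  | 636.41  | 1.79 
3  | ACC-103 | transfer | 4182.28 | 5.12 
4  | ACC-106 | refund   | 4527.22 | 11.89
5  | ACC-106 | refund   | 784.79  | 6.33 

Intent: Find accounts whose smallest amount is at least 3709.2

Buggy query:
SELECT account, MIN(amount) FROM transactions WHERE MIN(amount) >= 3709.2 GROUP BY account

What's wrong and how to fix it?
Bug: MIN() in WHERE is a misuse of aggregate

Fix: Replace WHERE with HAVING after the GROUP BY

Corrected query:
SELECT account, MIN(amount) FROM transactions GROUP BY account HAVING MIN(amount) >= 3709.2

Result:
account | MIN(amount)
--------+------------
ACC-103 | 4182.28    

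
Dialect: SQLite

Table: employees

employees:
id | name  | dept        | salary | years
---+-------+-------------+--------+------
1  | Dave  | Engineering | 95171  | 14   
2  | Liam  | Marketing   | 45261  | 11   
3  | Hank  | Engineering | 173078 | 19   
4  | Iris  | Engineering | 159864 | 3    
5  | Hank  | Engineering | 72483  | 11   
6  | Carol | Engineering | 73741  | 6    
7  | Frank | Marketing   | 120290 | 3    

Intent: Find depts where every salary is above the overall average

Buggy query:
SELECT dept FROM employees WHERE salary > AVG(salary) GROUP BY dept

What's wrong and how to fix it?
Bug: AVG() is an aggregate; it can't sit directly in WHERE

Fix: Use a subquery for AVG and a HAVING MIN(...) filter so the condition holds for every row in the group

Corrected query:
SELECT dept FROM employees GROUP BY dept HAVING MIN(salary) > (SELECT AVG(salary) FROM employees)

Result:
(no rows)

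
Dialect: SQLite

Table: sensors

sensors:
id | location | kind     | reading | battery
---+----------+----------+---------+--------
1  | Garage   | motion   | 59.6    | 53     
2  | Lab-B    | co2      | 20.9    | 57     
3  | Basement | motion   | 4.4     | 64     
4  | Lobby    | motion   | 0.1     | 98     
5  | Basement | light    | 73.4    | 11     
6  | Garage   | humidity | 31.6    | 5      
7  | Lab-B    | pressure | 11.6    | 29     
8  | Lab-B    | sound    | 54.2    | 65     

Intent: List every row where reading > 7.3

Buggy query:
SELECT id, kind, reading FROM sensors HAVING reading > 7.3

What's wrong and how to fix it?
Bug: HAVING filters the output of aggregation, but this query has no GROUP BY and no aggregate functions, so SQLite rejects it (HAVING clause on a non-aggregate query); the condition here is per row

Fix: Use WHERE for row-level filtering

Corrected query:
SELECT id, kind, reading FROM sensors WHERE reading > 7.3

Result:
id | kind     | reading
---+----------+--------
1  | motion   | 59.6   
2  | co2      | 20.9   
5  | light    | 73.4   
6  | humidity | 31.6   
7  | pressure | 11.6   
8  | sound    | 54.2   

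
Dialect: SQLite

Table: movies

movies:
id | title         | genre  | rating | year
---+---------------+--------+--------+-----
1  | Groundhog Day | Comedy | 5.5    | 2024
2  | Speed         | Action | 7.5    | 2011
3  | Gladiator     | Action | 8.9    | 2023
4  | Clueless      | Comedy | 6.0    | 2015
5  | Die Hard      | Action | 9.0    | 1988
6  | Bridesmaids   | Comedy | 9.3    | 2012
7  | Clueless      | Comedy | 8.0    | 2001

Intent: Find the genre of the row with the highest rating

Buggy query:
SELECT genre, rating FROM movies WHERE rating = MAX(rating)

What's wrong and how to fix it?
Bug: WHERE is evaluated per row; an aggregate over the whole table isn't defined there

Fix: Use a subquery: WHERE rating = (SELECT MAX(rating) FROM movies)

Corrected query:
SELECT genre, rating FROM movies WHERE rating = (SELECT MAX(rating) FROM movies)

Result:
genre  | rating
-------+-------
Comedy | 9.3   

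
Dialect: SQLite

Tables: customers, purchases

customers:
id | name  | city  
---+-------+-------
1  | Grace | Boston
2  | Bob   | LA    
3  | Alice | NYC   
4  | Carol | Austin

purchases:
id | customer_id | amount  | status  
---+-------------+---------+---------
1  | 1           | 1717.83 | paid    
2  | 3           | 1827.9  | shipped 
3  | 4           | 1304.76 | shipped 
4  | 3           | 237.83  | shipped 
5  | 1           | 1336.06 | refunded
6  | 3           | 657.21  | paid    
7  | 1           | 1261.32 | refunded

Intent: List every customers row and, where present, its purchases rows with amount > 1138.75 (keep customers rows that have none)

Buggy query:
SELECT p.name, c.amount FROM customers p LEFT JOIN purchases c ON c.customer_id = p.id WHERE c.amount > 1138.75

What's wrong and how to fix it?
Bug: A WHERE condition on the right-hand table after LEFT JOIN drops unmatched parents

Fix: Move the right-table condition into the ON clause so unmatched parents are kept

Corrected query:
SELECT p.name, c.amount FROM customers p LEFT JOIN purchases c ON c.customer_id = p.id AND c.amount > 1138.75

Result:
name  | amount 
------+--------
Grace | 1261.32
Grace | 1336.06
Grace | 1717.83
Bob   | NULL   
Alice | 1827.9 
Carol | 1304.76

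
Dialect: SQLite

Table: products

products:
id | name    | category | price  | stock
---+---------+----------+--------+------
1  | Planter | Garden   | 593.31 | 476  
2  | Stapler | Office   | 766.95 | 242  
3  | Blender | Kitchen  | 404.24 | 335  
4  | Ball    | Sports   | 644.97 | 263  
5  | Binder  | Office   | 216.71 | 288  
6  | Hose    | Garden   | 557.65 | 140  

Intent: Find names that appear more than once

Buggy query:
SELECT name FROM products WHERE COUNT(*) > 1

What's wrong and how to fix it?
Bug: WHERE can't reference COUNT(*); aggregates are computed after WHERE

Fix: GROUP BY name, then filter groups with HAVING COUNT(*) > 1

Corrected query:
SELECT name FROM products GROUP BY name HAVING COUNT(*) > 1

Result:
(no rows)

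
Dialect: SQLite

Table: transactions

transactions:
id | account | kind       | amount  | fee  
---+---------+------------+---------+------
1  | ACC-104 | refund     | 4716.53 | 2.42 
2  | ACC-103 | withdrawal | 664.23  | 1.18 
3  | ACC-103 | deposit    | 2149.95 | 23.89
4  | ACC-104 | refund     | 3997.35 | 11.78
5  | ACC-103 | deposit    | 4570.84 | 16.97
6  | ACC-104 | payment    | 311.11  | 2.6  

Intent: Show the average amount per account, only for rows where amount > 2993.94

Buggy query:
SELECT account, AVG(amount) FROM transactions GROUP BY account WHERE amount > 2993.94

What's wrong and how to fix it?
Bug: WHERE cannot follow GROUP BY

Fix: Move the WHERE clause before GROUP BY

Corrected query:
SELECT account, AVG(amount) FROM transactions WHERE amount > 2993.94 GROUP BY account

Result:
account | AVG(amount)
--------+------------
ACC-103 | 4570.84    
ACC-104 | 4356.94    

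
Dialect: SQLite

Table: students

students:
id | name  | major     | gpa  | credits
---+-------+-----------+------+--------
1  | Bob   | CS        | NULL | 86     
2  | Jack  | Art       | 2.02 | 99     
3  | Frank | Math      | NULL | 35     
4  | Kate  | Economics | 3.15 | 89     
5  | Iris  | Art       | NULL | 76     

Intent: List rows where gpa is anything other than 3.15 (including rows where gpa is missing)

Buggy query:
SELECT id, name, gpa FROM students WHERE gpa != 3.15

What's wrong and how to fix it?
Bug: 'gpa != 3.15' is unknown when gpa is NULL, so NULL rows are silently excluded

Fix: Handle NULL separately with IS NULL alongside the inequality

Corrected query:
SELECT id, name, gpa FROM students WHERE gpa != 3.15 OR gpa IS NULL

Result:
id | name  | gpa 
---+-------+-----
1  | Bob   | NULL
2  | Jack  | 2.02
3  | Frank | NULL
5  | Iris  | NULL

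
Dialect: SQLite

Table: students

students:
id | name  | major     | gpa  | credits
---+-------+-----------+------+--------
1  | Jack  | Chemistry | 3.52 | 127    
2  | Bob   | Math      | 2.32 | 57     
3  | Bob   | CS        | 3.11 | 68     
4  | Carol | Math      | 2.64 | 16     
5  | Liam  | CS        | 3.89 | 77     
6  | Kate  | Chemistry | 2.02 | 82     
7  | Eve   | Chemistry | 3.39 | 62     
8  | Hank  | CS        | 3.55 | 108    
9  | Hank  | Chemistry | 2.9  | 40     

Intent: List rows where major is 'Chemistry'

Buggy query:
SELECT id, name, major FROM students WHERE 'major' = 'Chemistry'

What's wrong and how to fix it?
Bug: Single quotes denote string literals in SQL; the column name is being compared as a constant string

Fix: Remove the quotes around the column name (or use double quotes for an identifier)

Corrected query:
SELECT id, name, major FROM students WHERE major = 'Chemistry'

Result:
id | name | major    
---+------+----------
1  | Jack | Chemistry
6  | Kate | Chemistry
7  | Eve  | Chemistry
9  | Hank | Chemistry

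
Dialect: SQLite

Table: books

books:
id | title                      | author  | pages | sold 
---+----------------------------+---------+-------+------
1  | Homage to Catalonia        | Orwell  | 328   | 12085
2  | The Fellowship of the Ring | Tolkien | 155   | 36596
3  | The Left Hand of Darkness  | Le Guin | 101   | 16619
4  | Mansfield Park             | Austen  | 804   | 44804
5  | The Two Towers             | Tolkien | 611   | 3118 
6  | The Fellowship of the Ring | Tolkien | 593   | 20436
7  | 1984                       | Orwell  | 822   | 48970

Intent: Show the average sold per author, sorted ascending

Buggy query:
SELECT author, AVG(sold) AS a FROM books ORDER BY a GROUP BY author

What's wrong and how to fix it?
Bug: ORDER BY appears before GROUP BY; SQL clause order requires GROUP BY first

Fix: Reorder: SELECT … FROM … GROUP BY … ORDER BY …

Corrected query:
SELECT author, AVG(sold) AS a FROM books GROUP BY author ORDER BY a

Result:
author  | a      
--------+--------
Le Guin | 16619  
Tolkien | 20050  
Orwell  | 30527.5
Austen  | 44804  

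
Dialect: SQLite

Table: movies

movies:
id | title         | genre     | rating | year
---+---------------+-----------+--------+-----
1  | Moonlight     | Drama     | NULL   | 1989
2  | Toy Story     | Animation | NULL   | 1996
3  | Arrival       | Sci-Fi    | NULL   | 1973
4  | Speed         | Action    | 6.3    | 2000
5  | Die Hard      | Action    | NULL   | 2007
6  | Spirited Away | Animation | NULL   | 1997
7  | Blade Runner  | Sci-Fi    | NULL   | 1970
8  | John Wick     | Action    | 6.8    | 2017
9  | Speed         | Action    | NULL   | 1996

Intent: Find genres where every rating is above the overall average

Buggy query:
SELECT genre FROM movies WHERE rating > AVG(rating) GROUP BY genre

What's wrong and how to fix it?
Bug: AVG() is an aggregate; it can't sit directly in WHERE

Fix: Use a subquery for AVG and a HAVING MIN(...) filter so the condition holds for every row in the group

Corrected query:
SELECT genre FROM movies GROUP BY genre HAVING MIN(rating) > (SELECT AVG(rating) FROM movies)

Result:
(no rows)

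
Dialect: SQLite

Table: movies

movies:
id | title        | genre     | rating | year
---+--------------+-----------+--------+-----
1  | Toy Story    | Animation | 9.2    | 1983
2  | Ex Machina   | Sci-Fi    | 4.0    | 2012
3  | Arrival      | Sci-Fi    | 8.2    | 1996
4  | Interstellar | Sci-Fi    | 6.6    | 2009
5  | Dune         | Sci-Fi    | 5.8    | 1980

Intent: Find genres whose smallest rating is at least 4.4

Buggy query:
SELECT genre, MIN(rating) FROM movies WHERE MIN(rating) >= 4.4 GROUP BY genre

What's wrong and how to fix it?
Bug: MIN() in WHERE is a misuse of aggregate

Fix: Replace WHERE with HAVING after the GROUP BY

Corrected query:
SELECT genre, MIN(rating) FROM movies GROUP BY genre HAVING MIN(rating) >= 4.4

Result:
genre     | MIN(rating)
----------+------------
Animation | 9.2        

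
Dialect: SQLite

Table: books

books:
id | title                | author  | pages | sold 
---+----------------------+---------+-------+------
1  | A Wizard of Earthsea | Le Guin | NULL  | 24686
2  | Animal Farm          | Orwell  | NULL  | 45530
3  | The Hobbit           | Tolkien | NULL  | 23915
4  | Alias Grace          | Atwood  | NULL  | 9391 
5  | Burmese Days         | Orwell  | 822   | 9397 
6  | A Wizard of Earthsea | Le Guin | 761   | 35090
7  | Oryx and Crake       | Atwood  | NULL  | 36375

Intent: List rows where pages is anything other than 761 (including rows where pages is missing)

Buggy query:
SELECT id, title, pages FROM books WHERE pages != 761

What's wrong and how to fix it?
Bug: 'pages != 761' is unknown when pages is NULL, so NULL rows are silently excluded

Fix: Add an explicit OR pages IS NULL to include the missing-value rows

Corrected query:
SELECT id, title, pages FROM books WHERE pages != 761 OR pages IS NULL

Result:
id | title                | pages
---+----------------------+------
1  | A Wizard of Earthsea | NULL 
2  | Animal Farm          | NULL 
3  | The Hobbit           | NULL 
4  | Alias Grace          | NULL 
5  | Burmese Days         | 822  
7  | Oryx and Crake       | NULL 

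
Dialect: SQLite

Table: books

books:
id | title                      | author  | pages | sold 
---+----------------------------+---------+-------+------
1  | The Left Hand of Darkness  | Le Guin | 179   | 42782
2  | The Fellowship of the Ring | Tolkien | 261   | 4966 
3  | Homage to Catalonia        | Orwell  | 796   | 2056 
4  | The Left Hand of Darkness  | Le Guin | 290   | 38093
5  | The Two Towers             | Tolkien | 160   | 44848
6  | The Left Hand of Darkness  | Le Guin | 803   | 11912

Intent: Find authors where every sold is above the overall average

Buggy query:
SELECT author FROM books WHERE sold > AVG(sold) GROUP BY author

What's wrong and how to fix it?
Bug: AVG() is an aggregate; it can't sit directly in WHERE

Fix: Use a subquery for AVG and a HAVING MIN(...) filter so the condition holds for every row in the group

Corrected query:
SELECT author FROM books GROUP BY author HAVING MIN(sold) > (SELECT AVG(sold) FROM books)

Result:
(no rows)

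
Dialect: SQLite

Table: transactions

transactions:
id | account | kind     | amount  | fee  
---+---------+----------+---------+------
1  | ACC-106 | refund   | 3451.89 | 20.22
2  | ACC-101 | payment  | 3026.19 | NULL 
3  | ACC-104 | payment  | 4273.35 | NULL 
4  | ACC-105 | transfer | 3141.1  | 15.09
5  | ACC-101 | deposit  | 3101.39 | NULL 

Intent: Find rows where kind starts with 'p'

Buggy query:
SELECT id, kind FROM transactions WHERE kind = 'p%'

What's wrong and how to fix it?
Bug: Wildcards only work with LIKE; '=' treats '%' as a literal character

Fix: Use LIKE for wildcard pattern matching

Corrected query:
SELECT id, kind FROM transactions WHERE kind LIKE 'p%'

Result:
id | kind   
---+--------
2  | payment
3  | payment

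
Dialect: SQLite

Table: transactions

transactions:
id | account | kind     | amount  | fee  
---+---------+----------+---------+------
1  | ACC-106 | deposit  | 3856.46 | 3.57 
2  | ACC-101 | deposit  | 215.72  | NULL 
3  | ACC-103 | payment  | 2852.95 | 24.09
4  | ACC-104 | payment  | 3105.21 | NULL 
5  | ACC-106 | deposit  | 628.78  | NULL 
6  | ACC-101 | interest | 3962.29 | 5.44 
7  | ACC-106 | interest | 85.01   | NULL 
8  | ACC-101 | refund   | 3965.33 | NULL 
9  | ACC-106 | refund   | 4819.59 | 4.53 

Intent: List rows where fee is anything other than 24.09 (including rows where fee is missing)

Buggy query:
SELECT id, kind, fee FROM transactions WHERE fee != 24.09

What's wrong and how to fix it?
Bug: Inequality against NULL is unknown, not true; rows with NULL are dropped

Fix: Add an explicit OR fee IS NULL to include the missing-value rows

Corrected query:
SELECT id, kind, fee FROM transactions WHERE fee != 24.09 OR fee IS NULL

Result:
id | kind     | fee 
---+----------+-----
1  | deposit  | 3.57
2  | deposit  | NULL
4  | payment  | NULL
5  | deposit  | NULL
6  | interest | 5.44
7  | interest | NULL
8  | refund   | NULL
9  | refund   | 4.53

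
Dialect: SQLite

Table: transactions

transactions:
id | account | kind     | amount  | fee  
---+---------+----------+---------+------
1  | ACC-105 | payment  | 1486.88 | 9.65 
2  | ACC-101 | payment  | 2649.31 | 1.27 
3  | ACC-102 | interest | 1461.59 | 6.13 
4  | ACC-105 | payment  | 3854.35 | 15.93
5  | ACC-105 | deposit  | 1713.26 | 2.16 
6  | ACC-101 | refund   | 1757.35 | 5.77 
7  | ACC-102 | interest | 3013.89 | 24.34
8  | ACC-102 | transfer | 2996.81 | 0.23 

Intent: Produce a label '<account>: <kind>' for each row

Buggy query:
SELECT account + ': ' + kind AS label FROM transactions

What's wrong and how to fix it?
Bug: SQLite uses || for string concatenation; + coerces text to numbers (yielding 0)

Fix: Replace + with || to concatenate text

Corrected query:
SELECT account || ': ' || kind AS label FROM transactions

Result:
label            
-----------------
ACC-105: payment 
ACC-101: payment 
ACC-102: interest
ACC-105: payment 
ACC-105: deposit 
ACC-101: refund  
ACC-102: interest
ACC-102: transfer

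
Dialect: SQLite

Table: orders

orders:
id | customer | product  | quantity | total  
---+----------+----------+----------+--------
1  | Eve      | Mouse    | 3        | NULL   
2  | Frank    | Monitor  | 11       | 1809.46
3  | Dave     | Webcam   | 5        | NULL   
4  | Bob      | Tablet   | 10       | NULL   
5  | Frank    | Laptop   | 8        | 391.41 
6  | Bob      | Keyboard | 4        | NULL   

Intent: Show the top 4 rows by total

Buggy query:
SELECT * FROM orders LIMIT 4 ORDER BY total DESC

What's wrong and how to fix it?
Bug: LIMIT must come after ORDER BY

Fix: Swap the clauses: ORDER BY first, then LIMIT

Corrected query:
SELECT * FROM orders ORDER BY total DESC LIMIT 4

Result:
id | customer | product | quantity | total  
---+----------+---------+----------+--------
2  | Frank    | Monitor | 11       | 1809.46
5  | Frank    | Laptop  | 8        | 391.41 
1  | Eve      | Mouse   | 3        | NULL   
3  | Dave     | Webcam  | 5        | NULL   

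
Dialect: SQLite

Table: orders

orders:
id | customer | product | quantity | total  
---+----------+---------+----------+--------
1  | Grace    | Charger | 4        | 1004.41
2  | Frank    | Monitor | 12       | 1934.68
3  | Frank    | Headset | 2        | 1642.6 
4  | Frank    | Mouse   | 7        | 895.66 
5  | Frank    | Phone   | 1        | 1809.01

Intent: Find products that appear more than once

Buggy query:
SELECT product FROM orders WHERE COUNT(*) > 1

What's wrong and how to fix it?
Bug: COUNT(*) is an aggregate and cannot be used in WHERE

Fix: Group first, then use HAVING for the count condition

Corrected query:
SELECT product FROM orders GROUP BY product HAVING COUNT(*) > 1

Result:
(no rows)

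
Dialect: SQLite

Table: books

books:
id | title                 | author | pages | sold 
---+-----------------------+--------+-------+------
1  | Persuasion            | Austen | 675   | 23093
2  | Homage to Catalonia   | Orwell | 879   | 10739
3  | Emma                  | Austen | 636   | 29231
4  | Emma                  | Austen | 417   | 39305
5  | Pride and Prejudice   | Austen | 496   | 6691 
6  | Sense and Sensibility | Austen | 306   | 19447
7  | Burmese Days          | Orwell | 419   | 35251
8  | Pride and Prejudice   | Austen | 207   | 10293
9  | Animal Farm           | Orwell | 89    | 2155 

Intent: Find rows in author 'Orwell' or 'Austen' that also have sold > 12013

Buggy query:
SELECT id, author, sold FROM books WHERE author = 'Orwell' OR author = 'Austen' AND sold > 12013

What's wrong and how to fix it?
Bug: AND binds tighter than OR, so this parses as author = 'Orwell' OR (author = 'Austen' AND sold > 12013)

Fix: Group the OR with parentheses (or use IN), then AND the threshold

Corrected query:
SELECT id, author, sold FROM books WHERE (author = 'Orwell' OR author = 'Austen') AND sold > 12013

Result:
id | author | sold 
---+--------+------
1  | Austen | 23093
3  | Austen | 29231
4  | Austen | 39305
6  | Austen | 19447
7  | Orwell | 35251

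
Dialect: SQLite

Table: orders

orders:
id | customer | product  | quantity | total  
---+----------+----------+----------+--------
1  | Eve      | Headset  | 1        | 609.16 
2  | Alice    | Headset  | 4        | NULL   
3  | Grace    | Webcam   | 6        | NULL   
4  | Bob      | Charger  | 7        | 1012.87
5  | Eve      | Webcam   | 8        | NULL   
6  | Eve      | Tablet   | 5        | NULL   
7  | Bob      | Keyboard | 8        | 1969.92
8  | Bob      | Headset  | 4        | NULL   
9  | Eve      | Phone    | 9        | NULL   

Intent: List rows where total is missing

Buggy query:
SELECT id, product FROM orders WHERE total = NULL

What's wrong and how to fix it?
Bug: '= NULL' is always unknown in SQL three-valued logic, so no rows match

Fix: Replace '= NULL' with 'IS NULL'

Corrected query:
SELECT id, product FROM orders WHERE total IS NULL

Result:
id | product
---+--------
2  | Headset
3  | Webcam 
5  | Webcam 
6  | Tablet 
8  | Headset
9  | Phone  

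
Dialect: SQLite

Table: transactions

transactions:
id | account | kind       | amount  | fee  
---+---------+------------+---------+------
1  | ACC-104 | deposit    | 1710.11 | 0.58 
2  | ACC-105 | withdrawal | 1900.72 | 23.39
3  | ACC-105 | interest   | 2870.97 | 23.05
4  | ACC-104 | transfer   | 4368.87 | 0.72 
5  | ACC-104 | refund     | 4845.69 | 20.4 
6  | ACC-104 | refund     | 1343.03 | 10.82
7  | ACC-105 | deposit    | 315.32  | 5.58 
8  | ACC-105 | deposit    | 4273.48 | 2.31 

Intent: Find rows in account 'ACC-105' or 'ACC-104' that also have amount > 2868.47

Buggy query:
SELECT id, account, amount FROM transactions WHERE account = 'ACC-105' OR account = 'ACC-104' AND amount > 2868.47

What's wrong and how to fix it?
Bug: Without parentheses, AND is evaluated before OR, so the amount filter only applies to the 'ACC-104' branch

Fix: Group the OR with parentheses (or use IN), then AND the threshold

Corrected query:
SELECT id, account, amount FROM transactions WHERE (account = 'ACC-105' OR account = 'ACC-104') AND amount > 2868.47

Result:
id | account | amount 
---+---------+--------
3  | ACC-105 | 2870.97
4  | ACC-104 | 4368.87
5  | ACC-104 | 4845.69
8  | ACC-105 | 4273.48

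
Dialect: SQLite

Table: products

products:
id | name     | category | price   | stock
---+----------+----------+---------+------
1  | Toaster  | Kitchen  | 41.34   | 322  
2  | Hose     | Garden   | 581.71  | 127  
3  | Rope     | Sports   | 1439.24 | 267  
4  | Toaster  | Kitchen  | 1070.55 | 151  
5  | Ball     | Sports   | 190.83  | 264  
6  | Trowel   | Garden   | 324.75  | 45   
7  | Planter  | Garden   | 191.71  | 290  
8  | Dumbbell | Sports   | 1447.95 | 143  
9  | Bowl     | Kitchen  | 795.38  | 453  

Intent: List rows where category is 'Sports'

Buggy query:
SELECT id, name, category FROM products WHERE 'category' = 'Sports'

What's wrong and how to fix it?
Bug: 'category' in single quotes is a string literal, not the column; the comparison is literal-vs-literal and never true

Fix: Reference the column as category without single quotes

Corrected query:
SELECT id, name, category FROM products WHERE category = 'Sports'

Result:
id | name     | category
---+----------+---------
3  | Rope     | Sports  
5  | Ball     | Sports  
8  | Dumbbell | Sports  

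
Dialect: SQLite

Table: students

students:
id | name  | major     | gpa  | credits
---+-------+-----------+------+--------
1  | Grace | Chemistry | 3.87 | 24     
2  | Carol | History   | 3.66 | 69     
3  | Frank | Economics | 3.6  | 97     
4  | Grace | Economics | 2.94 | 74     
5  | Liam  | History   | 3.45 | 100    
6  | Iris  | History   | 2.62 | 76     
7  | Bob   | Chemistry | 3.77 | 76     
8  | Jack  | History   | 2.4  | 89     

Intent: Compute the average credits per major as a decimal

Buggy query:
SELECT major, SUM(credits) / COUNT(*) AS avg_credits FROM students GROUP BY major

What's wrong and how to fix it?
Bug: Both operands are integers, so '/' performs integer division and truncates

Fix: Cast one side to REAL so the division keeps the fractional part

Corrected query:
SELECT major, SUM(credits) * 1.0 / COUNT(*) AS avg_credits FROM students GROUP BY major

Result:
major     | avg_credits
----------+------------
Chemistry | 50         
Economics | 85.5       
History   | 83.5       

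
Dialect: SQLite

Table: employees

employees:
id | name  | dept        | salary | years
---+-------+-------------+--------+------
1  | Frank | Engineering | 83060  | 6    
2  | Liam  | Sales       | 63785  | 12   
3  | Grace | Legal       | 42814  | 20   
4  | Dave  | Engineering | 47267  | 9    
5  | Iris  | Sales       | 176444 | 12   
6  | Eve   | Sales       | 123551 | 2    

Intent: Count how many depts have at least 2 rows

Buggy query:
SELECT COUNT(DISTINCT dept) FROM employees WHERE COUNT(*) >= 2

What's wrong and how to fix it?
Bug: WHERE filters individual rows, not groups, so a group-level COUNT is invalid there

Fix: Group first with HAVING COUNT(*) >= 2, then COUNT the resulting groups

Corrected query:
SELECT COUNT(*) FROM (SELECT dept FROM employees GROUP BY dept HAVING COUNT(*) >= 2)

Result:
COUNT(*)
--------
2       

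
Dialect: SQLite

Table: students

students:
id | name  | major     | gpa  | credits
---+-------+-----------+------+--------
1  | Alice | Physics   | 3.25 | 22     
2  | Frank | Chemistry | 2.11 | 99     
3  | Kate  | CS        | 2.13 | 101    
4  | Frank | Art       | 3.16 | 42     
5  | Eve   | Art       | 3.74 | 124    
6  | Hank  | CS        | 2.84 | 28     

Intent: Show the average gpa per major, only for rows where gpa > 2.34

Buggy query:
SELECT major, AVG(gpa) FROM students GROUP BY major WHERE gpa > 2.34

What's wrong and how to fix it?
Bug: WHERE cannot follow GROUP BY

Fix: Move the WHERE clause before GROUP BY

Corrected query:
SELECT major, AVG(gpa) FROM students WHERE gpa > 2.34 GROUP BY major

Result:
major   | AVG(gpa)
--------+---------
Art     | 3.45    
CS      | 2.84    
Physics | 3.25    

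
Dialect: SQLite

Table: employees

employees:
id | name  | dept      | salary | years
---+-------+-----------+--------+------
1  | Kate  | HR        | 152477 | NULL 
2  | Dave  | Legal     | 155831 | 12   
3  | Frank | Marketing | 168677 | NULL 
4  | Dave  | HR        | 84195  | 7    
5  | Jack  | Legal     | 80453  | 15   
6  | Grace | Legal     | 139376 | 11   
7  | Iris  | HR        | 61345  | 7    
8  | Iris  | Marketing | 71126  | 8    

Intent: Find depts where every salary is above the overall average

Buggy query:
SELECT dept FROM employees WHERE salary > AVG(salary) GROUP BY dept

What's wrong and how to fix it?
Bug: WHERE evaluates per row before aggregation, so AVG() is unavailable

Fix: Compute the overall average in a scalar subquery and compare each group's MIN against it in HAVING

Corrected query:
SELECT dept FROM employees GROUP BY dept HAVING MIN(salary) > (SELECT AVG(salary) FROM employees)

Result:
(no rows)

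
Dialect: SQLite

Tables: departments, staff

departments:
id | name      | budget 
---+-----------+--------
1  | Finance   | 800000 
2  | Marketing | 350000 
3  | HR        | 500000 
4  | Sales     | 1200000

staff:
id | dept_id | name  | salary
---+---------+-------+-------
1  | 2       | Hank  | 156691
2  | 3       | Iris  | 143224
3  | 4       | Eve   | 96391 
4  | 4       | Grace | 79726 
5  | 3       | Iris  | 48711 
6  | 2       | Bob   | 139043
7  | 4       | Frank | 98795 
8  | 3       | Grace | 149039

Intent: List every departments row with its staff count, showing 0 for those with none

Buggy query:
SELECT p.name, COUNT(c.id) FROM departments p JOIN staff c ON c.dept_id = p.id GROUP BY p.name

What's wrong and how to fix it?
Bug: INNER JOIN drops departments rows that have no matching staff rows

Fix: Switch to LEFT JOIN to retain unmatched parent rows

Corrected query:
SELECT p.name, COUNT(c.id) FROM departments p LEFT JOIN staff c ON c.dept_id = p.id GROUP BY p.name

Result:
name      | COUNT(c.id)
----------+------------
Finance   | 0          
HR        | 3          
Marketing | 2          
Sales     | 3          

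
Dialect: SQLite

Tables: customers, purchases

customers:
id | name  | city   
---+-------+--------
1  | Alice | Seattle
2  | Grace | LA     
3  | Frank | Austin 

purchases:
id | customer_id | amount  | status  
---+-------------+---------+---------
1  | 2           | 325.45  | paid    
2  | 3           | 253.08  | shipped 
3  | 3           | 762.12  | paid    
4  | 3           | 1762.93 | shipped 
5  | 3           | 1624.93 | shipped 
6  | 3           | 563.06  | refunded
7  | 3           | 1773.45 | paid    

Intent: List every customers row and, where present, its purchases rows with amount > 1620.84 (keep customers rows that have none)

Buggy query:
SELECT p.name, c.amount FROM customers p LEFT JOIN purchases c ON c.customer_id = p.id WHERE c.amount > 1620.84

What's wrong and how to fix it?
Bug: A WHERE condition on the right-hand table after LEFT JOIN drops unmatched parents

Fix: Put 'c.amount > 1620.84' in the JOIN's ON clause instead of WHERE

Corrected query:
SELECT p.name, c.amount FROM customers p LEFT JOIN purchases c ON c.customer_id = p.id AND c.amount > 1620.84

Result:
name  | amount 
------+--------
Alice | NULL   
Grace | NULL   
Frank | 1624.93
Frank | 1762.93
Frank | 1773.45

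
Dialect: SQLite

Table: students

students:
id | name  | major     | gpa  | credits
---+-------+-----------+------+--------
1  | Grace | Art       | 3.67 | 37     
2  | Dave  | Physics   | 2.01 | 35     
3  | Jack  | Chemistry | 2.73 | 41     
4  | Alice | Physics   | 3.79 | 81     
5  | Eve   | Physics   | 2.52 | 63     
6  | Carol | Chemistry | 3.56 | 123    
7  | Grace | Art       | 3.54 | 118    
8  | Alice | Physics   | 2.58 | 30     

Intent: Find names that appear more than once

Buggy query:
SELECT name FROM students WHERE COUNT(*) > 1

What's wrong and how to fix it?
Bug: WHERE can't reference COUNT(*); aggregates are computed after WHERE

Fix: GROUP BY name, then filter groups with HAVING COUNT(*) > 1

Corrected query:
SELECT name FROM students GROUP BY name HAVING COUNT(*) > 1

Result:
name 
-----
Alice
Grace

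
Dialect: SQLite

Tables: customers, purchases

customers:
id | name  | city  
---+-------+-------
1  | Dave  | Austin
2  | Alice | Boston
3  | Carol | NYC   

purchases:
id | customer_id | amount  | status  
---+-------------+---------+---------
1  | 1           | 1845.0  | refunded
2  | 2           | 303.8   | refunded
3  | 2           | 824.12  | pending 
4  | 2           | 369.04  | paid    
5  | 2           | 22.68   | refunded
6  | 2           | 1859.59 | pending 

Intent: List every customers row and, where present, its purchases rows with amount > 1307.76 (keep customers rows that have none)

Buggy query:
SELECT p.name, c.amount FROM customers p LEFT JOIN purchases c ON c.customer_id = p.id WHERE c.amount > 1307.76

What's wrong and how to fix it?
Bug: Filtering c.amount in WHERE discards the NULL rows produced by LEFT JOIN, turning it into an inner join

Fix: Move the right-table condition into the ON clause so unmatched parents are kept

Corrected query:
SELECT p.name, c.amount FROM customers p LEFT JOIN purchases c ON c.customer_id = p.id AND c.amount > 1307.76

Result:
name  | amount 
------+--------
Dave  | 1845   
Alice | 1859.59
Carol | NULL   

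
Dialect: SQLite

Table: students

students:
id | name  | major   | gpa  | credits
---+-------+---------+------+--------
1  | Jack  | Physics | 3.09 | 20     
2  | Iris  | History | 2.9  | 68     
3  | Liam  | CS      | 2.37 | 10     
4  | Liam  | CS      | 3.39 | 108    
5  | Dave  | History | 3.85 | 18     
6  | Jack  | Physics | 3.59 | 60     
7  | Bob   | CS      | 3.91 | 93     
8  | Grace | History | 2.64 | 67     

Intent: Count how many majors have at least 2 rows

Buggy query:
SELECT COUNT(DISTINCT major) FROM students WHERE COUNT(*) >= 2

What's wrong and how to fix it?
Bug: WHERE filters individual rows, not groups, so a group-level COUNT is invalid there

Fix: Use a subquery that GROUPs and filters with HAVING, then count its rows

Corrected query:
SELECT COUNT(*) FROM (SELECT major FROM students GROUP BY major HAVING COUNT(*) >= 2)

Result:
COUNT(*)
--------
3       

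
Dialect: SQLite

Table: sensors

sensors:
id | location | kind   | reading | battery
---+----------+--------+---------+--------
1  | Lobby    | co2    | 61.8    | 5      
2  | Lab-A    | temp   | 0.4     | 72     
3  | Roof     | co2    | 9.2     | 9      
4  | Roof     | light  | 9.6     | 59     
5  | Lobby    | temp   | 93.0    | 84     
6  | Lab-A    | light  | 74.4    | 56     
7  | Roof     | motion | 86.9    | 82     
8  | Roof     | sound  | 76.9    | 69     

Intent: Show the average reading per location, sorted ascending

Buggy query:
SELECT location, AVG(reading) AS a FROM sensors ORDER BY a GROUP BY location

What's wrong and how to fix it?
Bug: ORDER BY appears before GROUP BY; SQL clause order requires GROUP BY first

Fix: Reorder: SELECT … FROM … GROUP BY … ORDER BY …

Corrected query:
SELECT location, AVG(reading) AS a FROM sensors GROUP BY location ORDER BY a

Result:
location | a    
---------+------
Lab-A    | 37.4 
Roof     | 45.65
Lobby    | 77.4 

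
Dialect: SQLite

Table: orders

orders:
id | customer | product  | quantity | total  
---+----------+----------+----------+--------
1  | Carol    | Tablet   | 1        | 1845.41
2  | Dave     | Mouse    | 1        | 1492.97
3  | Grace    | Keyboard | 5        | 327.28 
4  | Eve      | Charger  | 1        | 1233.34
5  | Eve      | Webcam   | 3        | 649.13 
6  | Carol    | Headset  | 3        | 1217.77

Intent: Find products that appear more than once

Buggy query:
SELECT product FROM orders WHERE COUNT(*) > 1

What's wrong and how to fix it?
Bug: WHERE can't reference COUNT(*); aggregates are computed after WHERE

Fix: Group first, then use HAVING for the count condition

Corrected query:
SELECT product FROM orders GROUP BY product HAVING COUNT(*) > 1

Result:
(no rows)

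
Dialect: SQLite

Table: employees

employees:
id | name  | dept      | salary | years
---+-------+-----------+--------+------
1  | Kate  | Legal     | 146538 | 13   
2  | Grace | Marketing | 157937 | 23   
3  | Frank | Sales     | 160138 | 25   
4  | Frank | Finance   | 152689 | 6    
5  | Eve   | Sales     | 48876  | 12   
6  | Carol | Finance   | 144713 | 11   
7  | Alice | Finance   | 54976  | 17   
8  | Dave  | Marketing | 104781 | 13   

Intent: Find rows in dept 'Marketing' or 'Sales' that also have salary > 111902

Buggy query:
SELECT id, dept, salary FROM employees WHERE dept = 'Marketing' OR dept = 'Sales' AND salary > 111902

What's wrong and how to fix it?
Bug: Without parentheses, AND is evaluated before OR, so the salary filter only applies to the 'Sales' branch

Fix: Add parentheses around the OR so the AND applies to both alternatives

Corrected query:
SELECT id, dept, salary FROM employees WHERE (dept = 'Marketing' OR dept = 'Sales') AND salary > 111902

Result:
id | dept      | salary
---+-----------+-------
2  | Marketing | 157937
3  | Sales     | 160138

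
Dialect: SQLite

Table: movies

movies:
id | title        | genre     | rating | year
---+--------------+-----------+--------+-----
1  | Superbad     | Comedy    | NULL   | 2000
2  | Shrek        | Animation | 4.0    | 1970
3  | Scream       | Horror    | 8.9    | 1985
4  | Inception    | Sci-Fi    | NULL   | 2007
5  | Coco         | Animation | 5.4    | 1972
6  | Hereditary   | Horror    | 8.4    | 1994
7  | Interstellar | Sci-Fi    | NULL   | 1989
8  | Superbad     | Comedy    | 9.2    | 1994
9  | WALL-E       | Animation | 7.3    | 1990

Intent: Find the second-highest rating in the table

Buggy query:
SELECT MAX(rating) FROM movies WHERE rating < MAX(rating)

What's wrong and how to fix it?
Bug: The inner MAX is an aggregate inside WHERE, which is not allowed

Fix: Compute the overall MAX in a subquery, then take MAX of rows below it

Corrected query:
SELECT MAX(rating) FROM movies WHERE rating < (SELECT MAX(rating) FROM movies)

Result:
MAX(rating)
-----------
8.9        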